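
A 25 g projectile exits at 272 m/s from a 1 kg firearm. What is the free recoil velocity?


v_recoil = m_p * v_p / m_gun = 0.025 * 272 / 1 = 6.8 m/s

6.8 m/s


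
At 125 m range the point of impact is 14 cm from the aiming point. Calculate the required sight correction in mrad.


1 mrad subtends 1 cm per 10 m of range, so adj = error_cm / (dist_m / 10) = 14 / (125/10) = 1.12 mrad

1.12 mrad


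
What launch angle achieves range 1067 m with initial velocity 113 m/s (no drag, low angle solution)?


sin(2*theta) = R*g/v0^2 = 1067*9.81/113^2 = 0.819741, theta = arcsin(0.819741)/2 = 27.53°

27.53 degrees


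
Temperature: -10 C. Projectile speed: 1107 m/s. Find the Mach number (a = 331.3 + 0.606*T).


a = 331.3 + 0.606*(-10) = 325.24 m/s
M = v/a = 1107/325.24 = 3.404

3.404


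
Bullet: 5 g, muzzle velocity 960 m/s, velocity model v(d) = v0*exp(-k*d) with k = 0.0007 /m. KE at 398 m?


v = v0*exp(-k*d) = 960*exp(-0.0007*398) = 726.569 m/s
E = 0.5*m*v^2 = 0.5*0.005*726.569^2 = 1320 J

1320 J


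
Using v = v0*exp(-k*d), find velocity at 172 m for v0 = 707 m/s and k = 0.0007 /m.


v = v0*exp(-k*d) = 707*exp(-0.0007*172) = 626.8 m/s

626.8 m/s


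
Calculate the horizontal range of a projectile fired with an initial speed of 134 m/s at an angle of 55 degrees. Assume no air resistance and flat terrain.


R = v0^2 * sin(2*theta) / g = 134^2 * sin(2*55°) / 9.81 = 1720 m

1720 m


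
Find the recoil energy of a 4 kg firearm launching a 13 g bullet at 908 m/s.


v_r = m_p*v_p/m_gun = 0.013*908/4 = 2.951 m/s, E_r = 0.5*m_gun*v_r^2 = 0.5*4*2.951^2 = 17.42 J

17.42 J


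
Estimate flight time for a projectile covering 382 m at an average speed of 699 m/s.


t = d/v = 382/699 = 0.5465 s

0.5465 s


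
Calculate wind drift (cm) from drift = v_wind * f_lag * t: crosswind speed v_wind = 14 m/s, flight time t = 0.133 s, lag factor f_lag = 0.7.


drift = v_wind * lag * t = 14 * 0.7 * 0.133 = 1.3034 m ≈ 130.3 cm

130.3 cm


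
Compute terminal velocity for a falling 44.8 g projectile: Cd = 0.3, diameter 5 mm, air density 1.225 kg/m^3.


A = pi*(d/2)^2 = pi*(5/2000)^2 = 1.96350e-05 m^2
vt = sqrt(2mg/(Cd*rho*A)) = sqrt(2*0.0448*9.81/(0.3 * 1.225 * 1.96350e-05)) = 349 m/s

349 m/s


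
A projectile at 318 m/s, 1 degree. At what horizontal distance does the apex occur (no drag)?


R = v0^2*sin(2*theta)/g = 318^2*sin(2*1°)/9.81 = 359.753 m
apex_dist = R/2 = 359.753/2 = 179.9 m

179.9 m


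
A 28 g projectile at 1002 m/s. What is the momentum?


p = m*v = 0.028*1002 = 28.06 kg·m/s

28.06 kg·m/s


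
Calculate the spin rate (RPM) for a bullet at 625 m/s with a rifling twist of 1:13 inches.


twist_m = 13*0.0254 = 0.3302 m
spin = v/twist = 625/0.3302 = 1892.792 rev/s
RPM = spin*60 = 1892.792*60 ≈ 113568 RPM

113568 RPM


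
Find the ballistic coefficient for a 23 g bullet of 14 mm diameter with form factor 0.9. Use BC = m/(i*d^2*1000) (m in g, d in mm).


BC = m/(i*d^2*1000) = 23/(0.9 * 14^2 * 1000) = 0.0001304

0.0001304


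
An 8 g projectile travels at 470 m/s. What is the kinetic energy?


E = 0.5*m*v^2 = 0.5*0.008*470^2 = 883.6 J

883.6 J


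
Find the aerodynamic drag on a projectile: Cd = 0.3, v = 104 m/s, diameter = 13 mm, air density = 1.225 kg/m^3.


A = pi*(d/2)^2 = pi*(13/2000)^2 = 1.32732e-04 m^2
Fd = 0.5*Cd*rho*A*v^2 = 0.5*0.3*1.225*1.32732e-04*104^2 = 0.2638 N

0.2638 N


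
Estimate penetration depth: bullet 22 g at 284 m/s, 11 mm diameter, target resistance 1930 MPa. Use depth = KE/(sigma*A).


A = pi*(d/2)^2 = pi*(11/2)^2 = 95.0332 mm^2
E = 0.5*m*v^2 = 0.5*0.022*284^2 = 887.216 J
depth = E/(sigma*A) = 887.216 J / (1930 MPa * 95.0332 mm^2) = 887.216/(1930 * 95.0332) m = 0.00483723 m ≈ 4.837 mm

4.837 mm


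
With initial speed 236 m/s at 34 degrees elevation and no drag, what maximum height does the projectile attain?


H = (v0*sin(theta))^2 / (2g) = (236*sin(34°))^2 / (2*9.81) = 887.7 m

887.7 m


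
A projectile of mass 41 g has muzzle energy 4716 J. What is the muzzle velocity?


v = sqrt(2*E/m) = sqrt(2*4716/0.041) = 479.6 m/s

479.6 m/s


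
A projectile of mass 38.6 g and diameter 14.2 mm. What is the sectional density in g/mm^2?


SD = m/d^2 = 38.6/14.2^2 = 0.1914 g/mm^2

0.1914 g/mm^2


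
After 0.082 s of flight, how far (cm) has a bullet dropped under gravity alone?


drop = 0.5*g*t^2 = 0.5*9.81*0.082^2 = 0.0329812 m ≈ 3.298 cm

3.298 cm


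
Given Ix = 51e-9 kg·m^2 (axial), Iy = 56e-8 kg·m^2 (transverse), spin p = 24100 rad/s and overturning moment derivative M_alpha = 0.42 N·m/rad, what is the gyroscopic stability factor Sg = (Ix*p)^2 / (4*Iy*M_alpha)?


Sg = Ix^2 * p^2 / (4 * Iy * M_alpha) = (51e-9)^2 * 24100^2 / (4 * 56e-8 * 0.42) = 1.606

1.606


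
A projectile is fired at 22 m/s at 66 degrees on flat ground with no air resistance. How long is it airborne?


T = 2*v0*sin(theta)/g = 2*22*sin(66°)/9.81 = 4.097 s

4.097 s


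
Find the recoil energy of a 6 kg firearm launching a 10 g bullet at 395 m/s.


v_r = m_p*v_p/m_gun = 0.01*395/6 = 0.658333 m/s, E_r = 0.5*m_gun*v_r^2 = 0.5*6*0.658333^2 = 1.3 J

1.3 J


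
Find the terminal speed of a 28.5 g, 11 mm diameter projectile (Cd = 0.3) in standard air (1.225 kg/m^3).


A = pi*(d/2)^2 = pi*(11/2000)^2 = 9.50332e-05 m^2
vt = sqrt(2mg/(Cd*rho*A)) = sqrt(2*0.0285*9.81/(0.3 * 1.225 * 9.50332e-05)) = 126.5 m/s

126.5 m/s


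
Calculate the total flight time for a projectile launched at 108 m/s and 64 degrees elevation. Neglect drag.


T = 2*v0*sin(theta)/g = 2*108*sin(64°)/9.81 = 19.79 s

19.79 s


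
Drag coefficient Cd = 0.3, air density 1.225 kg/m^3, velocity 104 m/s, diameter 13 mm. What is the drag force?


A = pi*(d/2)^2 = pi*(13/2000)^2 = 1.32732e-04 m^2
Fd = 0.5*Cd*rho*A*v^2 = 0.5*0.3*1.225*1.32732e-04*104^2 = 0.2638 N

0.2638 N


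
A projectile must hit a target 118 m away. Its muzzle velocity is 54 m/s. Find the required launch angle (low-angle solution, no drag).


sin(2*theta) = R*g/v0^2 = 118*9.81/54^2 = 0.396975, theta = arcsin(0.396975)/2 = 11.69°

11.69 degrees


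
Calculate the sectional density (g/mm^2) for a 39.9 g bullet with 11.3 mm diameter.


SD = m/d^2 = 39.9/11.3^2 = 0.3125 g/mm^2

0.3125 g/mm^2


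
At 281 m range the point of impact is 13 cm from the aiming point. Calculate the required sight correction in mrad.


1 mrad subtends 1 cm per 10 m of range, so adj = error_cm / (dist_m / 10) = 13 / (281/10) = 0.4626 mrad

0.4626 mrad


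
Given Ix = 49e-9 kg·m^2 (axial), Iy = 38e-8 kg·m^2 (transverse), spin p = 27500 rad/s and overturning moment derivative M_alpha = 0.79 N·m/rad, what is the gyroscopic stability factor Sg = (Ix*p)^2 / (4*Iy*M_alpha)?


Sg = Ix^2 * p^2 / (4 * Iy * M_alpha) = (49e-9)^2 * 27500^2 / (4 * 38e-8 * 0.79) = 1.512

1.512


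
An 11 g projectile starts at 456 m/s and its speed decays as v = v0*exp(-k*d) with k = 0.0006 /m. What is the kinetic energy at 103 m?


v = v0*exp(-k*d) = 456*exp(-0.0006*103) = 428.672 m/s
E = 0.5*m*v^2 = 0.5*0.011*428.672^2 = 1011 J

1011 J


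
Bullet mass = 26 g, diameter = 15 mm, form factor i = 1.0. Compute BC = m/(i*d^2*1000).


BC = m/(i*d^2*1000) = 26/(1.0 * 15^2 * 1000) = 0.0001156

0.0001156


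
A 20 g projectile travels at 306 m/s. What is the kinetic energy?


E = 0.5*m*v^2 = 0.5*0.02*306^2 = 936.4 J

936.4 J


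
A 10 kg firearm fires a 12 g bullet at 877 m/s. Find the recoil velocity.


v_recoil = m_p * v_p / m_gun = 0.012 * 877 / 10 = 1.052 m/s

1.052 m/s


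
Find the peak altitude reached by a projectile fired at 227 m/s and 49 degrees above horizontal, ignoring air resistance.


H = (v0*sin(theta))^2 / (2g) = (227*sin(49°))^2 / (2*9.81) = 1496 m

1496 m


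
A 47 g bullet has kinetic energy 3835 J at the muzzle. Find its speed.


v = sqrt(2*E/m) = sqrt(2*3835/0.047) = 404 m/s

404 m/s


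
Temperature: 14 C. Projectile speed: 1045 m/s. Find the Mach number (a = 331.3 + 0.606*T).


a = 331.3 + 0.606*(14) = 339.784 m/s
M = v/a = 1045/339.784 = 3.075

3.075


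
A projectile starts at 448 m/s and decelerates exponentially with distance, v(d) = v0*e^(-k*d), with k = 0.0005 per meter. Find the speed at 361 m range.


v = v0*exp(-k*d) = 448*exp(-0.0005*361) = 374 m/s

374 m/s


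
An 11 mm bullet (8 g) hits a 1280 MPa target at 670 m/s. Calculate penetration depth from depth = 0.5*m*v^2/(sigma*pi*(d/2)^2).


A = pi*(d/2)^2 = pi*(11/2)^2 = 95.0332 mm^2
E = 0.5*m*v^2 = 0.5*0.008*670^2 = 1795.6 J
depth = E/(sigma*A) = 1795.6 J / (1280 MPa * 95.0332 mm^2) = 1795.6/(1280 * 95.0332) m = 0.0147613 m ≈ 14.76 mm

14.76 mm


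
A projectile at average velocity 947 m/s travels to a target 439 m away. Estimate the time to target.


t = d/v = 439/947 = 0.4636 s

0.4636 s


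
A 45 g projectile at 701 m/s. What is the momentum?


p = m*v = 0.045*701 = 31.54 kg·m/s

31.54 kg·m/s


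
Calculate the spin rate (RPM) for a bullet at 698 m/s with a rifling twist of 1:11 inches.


twist_m = 11*0.0254 = 0.2794 m
spin = v/twist = 698/0.2794 = 2498.21 rev/s
RPM = spin*60 = 2498.21*60 ≈ 149893 RPM

149893 RPM


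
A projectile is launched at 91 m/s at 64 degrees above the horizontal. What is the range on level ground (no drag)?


R = v0^2 * sin(2*theta) / g = 91^2 * sin(2*64°) / 9.81 = 665.2 m

665.2 m


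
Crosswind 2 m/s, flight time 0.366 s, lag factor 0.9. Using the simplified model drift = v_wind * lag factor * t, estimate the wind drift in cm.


drift = v_wind * lag * t = 2 * 0.9 * 0.366 = 0.6588 m ≈ 65.88 cm

65.88 cm


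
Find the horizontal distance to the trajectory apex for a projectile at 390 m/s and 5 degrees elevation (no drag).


R = v0^2*sin(2*theta)/g = 390^2*sin(2*5°)/9.81 = 2692.34 m
apex_dist = R/2 = 2692.34/2 = 1346 m

1346 m


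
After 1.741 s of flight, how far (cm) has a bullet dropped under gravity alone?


drop = 0.5*g*t^2 = 0.5*9.81*1.741^2 = 14.8675 m ≈ 1487 cm

1487 cm


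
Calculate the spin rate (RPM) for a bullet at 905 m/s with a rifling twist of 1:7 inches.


twist_m = 7*0.0254 = 0.1778 m
spin = v/twist = 905/0.1778 = 5089.989 rev/s
RPM = spin*60 = 5089.989*60 ≈ 305399 RPM

305399 RPM


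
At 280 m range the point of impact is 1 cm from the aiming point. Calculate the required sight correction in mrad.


1 mrad subtends 1 cm per 10 m of range, so adj = error_cm / (dist_m / 10) = 1 / (280/10) = 0.03571 mrad

0.03571 mrad


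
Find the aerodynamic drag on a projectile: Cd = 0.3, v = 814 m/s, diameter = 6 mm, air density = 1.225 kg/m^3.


A = pi*(d/2)^2 = pi*(6/2000)^2 = 2.82743e-05 m^2
Fd = 0.5*Cd*rho*A*v^2 = 0.5*0.3*1.225*2.82743e-05*814^2 = 3.442 N

3.442 N


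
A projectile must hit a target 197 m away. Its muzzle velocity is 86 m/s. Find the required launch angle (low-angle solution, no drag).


sin(2*theta) = R*g/v0^2 = 197*9.81/86^2 = 0.261299, theta = arcsin(0.261299)/2 = 7.574°

7.574 degrees


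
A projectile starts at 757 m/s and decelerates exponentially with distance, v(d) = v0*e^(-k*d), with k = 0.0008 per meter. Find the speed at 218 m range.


v = v0*exp(-k*d) = 757*exp(-0.0008*218) = 635.9 m/s

635.9 m/s


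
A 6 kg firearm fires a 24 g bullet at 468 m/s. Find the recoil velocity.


v_recoil = m_p * v_p / m_gun = 0.024 * 468 / 6 = 1.872 m/s

1.872 m/s


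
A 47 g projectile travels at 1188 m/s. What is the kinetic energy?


E = 0.5*m*v^2 = 0.5*0.047*1188^2 = 33167 J

33167 J


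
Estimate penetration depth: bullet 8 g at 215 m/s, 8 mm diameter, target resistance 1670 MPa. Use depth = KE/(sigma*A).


A = pi*(d/2)^2 = pi*(8/2)^2 = 50.2655 mm^2
E = 0.5*m*v^2 = 0.5*0.008*215^2 = 184.9 J
depth = E/(sigma*A) = 184.9 J / (1670 MPa * 50.2655 mm^2) = 184.9/(1670 * 50.2655) m = 0.00220268 m ≈ 2.203 mm

2.203 mm


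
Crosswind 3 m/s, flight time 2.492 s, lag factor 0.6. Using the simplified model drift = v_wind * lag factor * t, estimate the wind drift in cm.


drift = v_wind * lag * t = 3 * 0.6 * 2.492 = 4.4856 m ≈ 448.6 cm

448.6 cm


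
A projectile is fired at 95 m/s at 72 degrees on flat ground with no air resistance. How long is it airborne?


T = 2*v0*sin(theta)/g = 2*95*sin(72°)/9.81 = 18.42 s

18.42 s


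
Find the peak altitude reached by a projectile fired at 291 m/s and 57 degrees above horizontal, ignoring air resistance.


H = (v0*sin(theta))^2 / (2g) = (291*sin(57°))^2 / (2*9.81) = 3036 m

3036 m


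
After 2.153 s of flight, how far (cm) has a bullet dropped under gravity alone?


drop = 0.5*g*t^2 = 0.5*9.81*2.153^2 = 22.7367 m ≈ 2274 cm

2274 cm


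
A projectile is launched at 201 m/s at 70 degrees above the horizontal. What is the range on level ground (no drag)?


R = v0^2 * sin(2*theta) / g = 201^2 * sin(2*70°) / 9.81 = 2647 m

2647 m


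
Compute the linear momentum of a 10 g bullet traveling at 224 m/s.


p = m*v = 0.01*224 = 2.24 kg·m/s

2.24 kg·m/s


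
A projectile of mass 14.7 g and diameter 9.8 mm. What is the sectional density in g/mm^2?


SD = m/d^2 = 14.7/9.8^2 = 0.1531 g/mm^2

0.1531 g/mm^2


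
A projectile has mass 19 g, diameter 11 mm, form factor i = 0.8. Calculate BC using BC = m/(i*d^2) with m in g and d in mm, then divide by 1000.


BC = m/(i*d^2*1000) = 19/(0.8 * 11^2 * 1000) = 0.0001963

0.0001963


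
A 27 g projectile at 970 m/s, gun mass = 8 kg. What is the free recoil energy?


v_r = m_p*v_p/m_gun = 0.027*970/8 = 3.27375 m/s, E_r = 0.5*m_gun*v_r^2 = 0.5*8*3.27375^2 = 42.87 J

42.87 J


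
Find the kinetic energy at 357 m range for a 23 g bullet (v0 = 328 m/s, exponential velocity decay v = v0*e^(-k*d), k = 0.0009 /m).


v = v0*exp(-k*d) = 328*exp(-0.0009*357) = 237.867 m/s
E = 0.5*m*v^2 = 0.5*0.023*237.867^2 = 650.7 J

650.7 J


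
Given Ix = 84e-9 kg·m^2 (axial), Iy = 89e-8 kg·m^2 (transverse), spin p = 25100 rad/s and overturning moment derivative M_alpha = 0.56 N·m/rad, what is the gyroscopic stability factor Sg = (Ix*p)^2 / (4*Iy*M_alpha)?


Sg = Ix^2 * p^2 / (4 * Iy * M_alpha) = (84e-9)^2 * 25100^2 / (4 * 89e-8 * 0.56) = 2.23

2.23


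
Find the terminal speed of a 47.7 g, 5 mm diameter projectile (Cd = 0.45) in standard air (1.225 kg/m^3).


A = pi*(d/2)^2 = pi*(5/2000)^2 = 1.96350e-05 m^2
vt = sqrt(2mg/(Cd*rho*A)) = sqrt(2*0.0477*9.81/(0.45 * 1.225 * 1.96350e-05)) = 294 m/s

294 m/s


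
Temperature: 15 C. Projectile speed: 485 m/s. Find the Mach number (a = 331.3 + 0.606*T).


a = 331.3 + 0.606*(15) = 340.39 m/s
M = v/a = 485/340.39 = 1.425

1.425


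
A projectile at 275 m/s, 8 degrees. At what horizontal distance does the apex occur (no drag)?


R = v0^2*sin(2*theta)/g = 275^2*sin(2*8°)/9.81 = 2124.88 m
apex_dist = R/2 = 2124.88/2 = 1062 m

1062 m


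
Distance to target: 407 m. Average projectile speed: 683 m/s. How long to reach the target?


t = d/v = 407/683 = 0.5959 s

0.5959 s


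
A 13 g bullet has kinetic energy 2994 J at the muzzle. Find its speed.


v = sqrt(2*E/m) = sqrt(2*2994/0.013) = 678.7 m/s

678.7 m/s


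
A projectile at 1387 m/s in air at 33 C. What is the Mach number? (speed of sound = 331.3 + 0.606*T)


a = 331.3 + 0.606*(33) = 351.298 m/s
M = v/a = 1387/351.298 = 3.948

3.948


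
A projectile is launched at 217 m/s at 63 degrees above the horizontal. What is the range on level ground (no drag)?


R = v0^2 * sin(2*theta) / g = 217^2 * sin(2*63°) / 9.81 = 3883 m

3883 m


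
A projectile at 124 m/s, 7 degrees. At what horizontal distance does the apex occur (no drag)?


R = v0^2*sin(2*theta)/g = 124^2*sin(2*7°)/9.81 = 379.184 m
apex_dist = R/2 = 379.184/2 = 189.6 m

189.6 m


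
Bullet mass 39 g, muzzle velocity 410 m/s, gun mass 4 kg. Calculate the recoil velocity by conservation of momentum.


v_recoil = m_p * v_p / m_gun = 0.039 * 410 / 4 = 3.998 m/s

3.998 m/s


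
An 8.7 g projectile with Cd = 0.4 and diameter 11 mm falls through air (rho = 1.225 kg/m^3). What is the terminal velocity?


A = pi*(d/2)^2 = pi*(11/2000)^2 = 9.50332e-05 m^2
vt = sqrt(2mg/(Cd*rho*A)) = sqrt(2*0.0087*9.81/(0.4 * 1.225 * 9.50332e-05)) = 60.54 m/s

60.54 m/s


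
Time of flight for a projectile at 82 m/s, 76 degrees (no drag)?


T = 2*v0*sin(theta)/g = 2*82*sin(76°)/9.81 = 16.22 s

16.22 s


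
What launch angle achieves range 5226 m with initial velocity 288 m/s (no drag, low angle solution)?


sin(2*theta) = R*g/v0^2 = 5226*9.81/288^2 = 0.618092, theta = arcsin(0.618092)/2 = 19.09°

19.09 degrees


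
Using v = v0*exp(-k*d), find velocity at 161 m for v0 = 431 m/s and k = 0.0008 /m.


v = v0*exp(-k*d) = 431*exp(-0.0008*161) = 378.9 m/s

378.9 m/s


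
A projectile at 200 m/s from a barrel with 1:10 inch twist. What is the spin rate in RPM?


twist_m = 10*0.0254 = 0.254 m
spin = v/twist = 200/0.254 = 787.4016 rev/s
RPM = spin*60 = 787.4016*60 ≈ 47244 RPM

47244 RPM


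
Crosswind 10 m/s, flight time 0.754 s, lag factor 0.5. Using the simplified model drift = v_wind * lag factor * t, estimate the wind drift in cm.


drift = v_wind * lag * t = 10 * 0.5 * 0.754 = 3.77 m ≈ 377 cm

377 cm


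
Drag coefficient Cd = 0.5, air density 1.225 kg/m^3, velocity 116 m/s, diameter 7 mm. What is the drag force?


A = pi*(d/2)^2 = pi*(7/2000)^2 = 3.84845e-05 m^2
Fd = 0.5*Cd*rho*A*v^2 = 0.5*0.5*1.225*3.84845e-05*116^2 = 0.1586 N

0.1586 N


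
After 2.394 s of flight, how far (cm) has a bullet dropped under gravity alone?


drop = 0.5*g*t^2 = 0.5*9.81*2.394^2 = 28.1117 m ≈ 2811 cm

2811 cm


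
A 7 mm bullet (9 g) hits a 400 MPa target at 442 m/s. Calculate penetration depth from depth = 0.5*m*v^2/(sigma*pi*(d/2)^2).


A = pi*(d/2)^2 = pi*(7/2)^2 = 38.4845 mm^2
E = 0.5*m*v^2 = 0.5*0.009*442^2 = 879.138 J
depth = E/(sigma*A) = 879.138 J / (400 MPa * 38.4845 mm^2) = 879.138/(400 * 38.4845) m = 0.0571099 m ≈ 57.11 mm

57.11 mm


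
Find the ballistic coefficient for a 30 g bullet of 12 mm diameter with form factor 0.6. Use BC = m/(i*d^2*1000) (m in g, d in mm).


BC = m/(i*d^2*1000) = 30/(0.6 * 12^2 * 1000) = 0.0003472

0.0003472


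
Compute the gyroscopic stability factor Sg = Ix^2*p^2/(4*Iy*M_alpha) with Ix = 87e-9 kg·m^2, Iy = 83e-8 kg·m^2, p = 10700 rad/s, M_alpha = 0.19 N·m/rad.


Sg = Ix^2 * p^2 / (4 * Iy * M_alpha) = (87e-9)^2 * 10700^2 / (4 * 83e-8 * 0.19) = 1.374

1.374


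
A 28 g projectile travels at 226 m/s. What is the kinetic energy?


E = 0.5*m*v^2 = 0.5*0.028*226^2 = 715.1 J

715.1 J


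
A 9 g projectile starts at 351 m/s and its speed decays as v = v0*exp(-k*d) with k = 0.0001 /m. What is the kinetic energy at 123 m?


v = v0*exp(-k*d) = 351*exp(-0.0001*123) = 346.709 m/s
E = 0.5*m*v^2 = 0.5*0.009*346.709^2 = 540.9 J

540.9 J


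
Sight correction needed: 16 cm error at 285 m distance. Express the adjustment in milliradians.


1 mrad subtends 1 cm per 10 m of range, so adj = error_cm / (dist_m / 10) = 16 / (285/10) = 0.5614 mrad

0.5614 mrad


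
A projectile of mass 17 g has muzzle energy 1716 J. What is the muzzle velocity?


v = sqrt(2*E/m) = sqrt(2*1716/0.017) = 449.3 m/s

449.3 m/s


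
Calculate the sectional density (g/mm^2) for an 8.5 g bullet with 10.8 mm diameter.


SD = m/d^2 = 8.5/10.8^2 = 0.07287 g/mm^2

0.07287 g/mm^2


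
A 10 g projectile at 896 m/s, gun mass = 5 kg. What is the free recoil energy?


v_r = m_p*v_p/m_gun = 0.01*896/5 = 1.792 m/s, E_r = 0.5*m_gun*v_r^2 = 0.5*5*1.792^2 = 8.028 J

8.028 J


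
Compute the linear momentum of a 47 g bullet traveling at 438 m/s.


p = m*v = 0.047*438 = 20.59 kg·m/s

20.59 kg·m/s


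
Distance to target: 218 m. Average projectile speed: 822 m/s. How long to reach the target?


t = d/v = 218/822 = 0.2652 s

0.2652 s


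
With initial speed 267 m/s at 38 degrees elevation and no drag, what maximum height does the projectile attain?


H = (v0*sin(theta))^2 / (2g) = (267*sin(38°))^2 / (2*9.81) = 1377 m

1377 m


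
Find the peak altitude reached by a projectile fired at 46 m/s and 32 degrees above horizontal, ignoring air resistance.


H = (v0*sin(theta))^2 / (2g) = (46*sin(32°))^2 / (2*9.81) = 30.29 m

30.29 m


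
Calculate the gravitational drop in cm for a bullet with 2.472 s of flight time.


drop = 0.5*g*t^2 = 0.5*9.81*2.472^2 = 29.9734 m ≈ 2997 cm

2997 cm


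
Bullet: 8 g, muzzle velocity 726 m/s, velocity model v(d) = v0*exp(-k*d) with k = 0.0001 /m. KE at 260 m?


v = v0*exp(-k*d) = 726*exp(-0.0001*260) = 707.367 m/s
E = 0.5*m*v^2 = 0.5*0.008*707.367^2 = 2001 J

2001 J


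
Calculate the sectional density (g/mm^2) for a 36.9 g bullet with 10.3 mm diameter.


SD = m/d^2 = 36.9/10.3^2 = 0.3478 g/mm^2

0.3478 g/mm^2


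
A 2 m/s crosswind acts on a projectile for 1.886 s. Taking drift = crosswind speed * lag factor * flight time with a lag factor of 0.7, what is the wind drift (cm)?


drift = v_wind * lag * t = 2 * 0.7 * 1.886 = 2.6404 m ≈ 264 cm

264 cm


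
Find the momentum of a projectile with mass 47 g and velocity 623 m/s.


p = m*v = 0.047*623 = 29.28 kg·m/s

29.28 kg·m/s


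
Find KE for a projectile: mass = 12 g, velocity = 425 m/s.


E = 0.5*m*v^2 = 0.5*0.012*425^2 = 1084 J

1084 J


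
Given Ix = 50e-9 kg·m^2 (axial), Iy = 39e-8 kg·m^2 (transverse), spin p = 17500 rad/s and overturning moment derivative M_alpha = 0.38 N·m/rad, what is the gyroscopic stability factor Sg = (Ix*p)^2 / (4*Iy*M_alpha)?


Sg = Ix^2 * p^2 / (4 * Iy * M_alpha) = (50e-9)^2 * 17500^2 / (4 * 39e-8 * 0.38) = 1.292

1.292


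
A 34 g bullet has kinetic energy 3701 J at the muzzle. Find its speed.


v = sqrt(2*E/m) = sqrt(2*3701/0.034) = 466.6 m/s

466.6 m/s


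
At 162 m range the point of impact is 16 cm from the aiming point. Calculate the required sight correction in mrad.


1 mrad subtends 1 cm per 10 m of range, so adj = error_cm / (dist_m / 10) = 16 / (162/10) = 0.9877 mrad

0.9877 mrad


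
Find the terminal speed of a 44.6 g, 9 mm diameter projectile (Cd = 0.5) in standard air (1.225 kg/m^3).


A = pi*(d/2)^2 = pi*(9/2000)^2 = 6.36173e-05 m^2
vt = sqrt(2mg/(Cd*rho*A)) = sqrt(2*0.0446*9.81/(0.5 * 1.225 * 6.36173e-05)) = 149.9 m/s

149.9 m/s


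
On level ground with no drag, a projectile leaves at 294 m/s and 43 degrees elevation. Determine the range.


R = v0^2 * sin(2*theta) / g = 294^2 * sin(2*43°) / 9.81 = 8790 m

8790 m


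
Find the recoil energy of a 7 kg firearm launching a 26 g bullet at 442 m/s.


v_r = m_p*v_p/m_gun = 0.026*442/7 = 1.64171 m/s, E_r = 0.5*m_gun*v_r^2 = 0.5*7*1.64171^2 = 9.433 J

9.433 J


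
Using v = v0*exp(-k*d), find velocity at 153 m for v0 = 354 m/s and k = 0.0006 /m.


v = v0*exp(-k*d) = 354*exp(-0.0006*153) = 322.9 m/s

322.9 m/s


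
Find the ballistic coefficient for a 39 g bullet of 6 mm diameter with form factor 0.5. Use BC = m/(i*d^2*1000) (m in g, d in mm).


BC = m/(i*d^2*1000) = 39/(0.5 * 6^2 * 1000) = 0.002167

0.002167


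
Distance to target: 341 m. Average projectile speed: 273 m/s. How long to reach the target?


t = d/v = 341/273 = 1.249 s

1.249 s


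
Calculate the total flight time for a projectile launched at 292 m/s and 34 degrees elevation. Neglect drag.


T = 2*v0*sin(theta)/g = 2*292*sin(34°)/9.81 = 33.29 s

33.29 s


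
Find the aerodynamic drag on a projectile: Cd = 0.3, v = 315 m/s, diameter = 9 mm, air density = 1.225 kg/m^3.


A = pi*(d/2)^2 = pi*(9/2000)^2 = 6.36173e-05 m^2
Fd = 0.5*Cd*rho*A*v^2 = 0.5*0.3*1.225*6.36173e-05*315^2 = 1.16 N

1.16 N


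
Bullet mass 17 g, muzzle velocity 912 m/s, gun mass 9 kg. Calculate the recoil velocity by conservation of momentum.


v_recoil = m_p * v_p / m_gun = 0.017 * 912 / 9 = 1.723 m/s

1.723 m/s


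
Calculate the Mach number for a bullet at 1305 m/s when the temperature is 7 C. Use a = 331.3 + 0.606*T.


a = 331.3 + 0.606*(7) = 335.542 m/s
M = v/a = 1305/335.542 = 3.889

3.889


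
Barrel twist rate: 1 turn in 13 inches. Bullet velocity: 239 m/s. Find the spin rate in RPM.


twist_m = 13*0.0254 = 0.3302 m
spin = v/twist = 239/0.3302 = 723.8038 rev/s
RPM = spin*60 = 723.8038*60 ≈ 43428 RPM

43428 RPM


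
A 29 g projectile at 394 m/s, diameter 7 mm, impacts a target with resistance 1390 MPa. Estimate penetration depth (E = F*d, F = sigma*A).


A = pi*(d/2)^2 = pi*(7/2)^2 = 38.4845 mm^2
E = 0.5*m*v^2 = 0.5*0.029*394^2 = 2250.92 J
depth = E/(sigma*A) = 2250.92 J / (1390 MPa * 38.4845 mm^2) = 2250.92/(1390 * 38.4845) m = 0.0420784 m ≈ 42.08 mm

42.08 mm


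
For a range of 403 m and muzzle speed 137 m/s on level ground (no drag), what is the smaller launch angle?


sin(2*theta) = R*g/v0^2 = 403*9.81/137^2 = 0.210636, theta = arcsin(0.210636)/2 = 6.08°

6.08 degrees


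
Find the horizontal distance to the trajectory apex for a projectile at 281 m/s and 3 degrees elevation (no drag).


R = v0^2*sin(2*theta)/g = 281^2*sin(2*3°)/9.81 = 841.353 m
apex_dist = R/2 = 841.353/2 = 420.7 m

420.7 m


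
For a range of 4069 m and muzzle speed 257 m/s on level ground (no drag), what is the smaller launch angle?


sin(2*theta) = R*g/v0^2 = 4069*9.81/257^2 = 0.604353, theta = arcsin(0.604353)/2 = 18.59°

18.59 degrees


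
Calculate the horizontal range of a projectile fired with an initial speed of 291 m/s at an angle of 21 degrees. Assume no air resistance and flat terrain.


R = v0^2 * sin(2*theta) / g = 291^2 * sin(2*21°) / 9.81 = 5776 m

5776 m


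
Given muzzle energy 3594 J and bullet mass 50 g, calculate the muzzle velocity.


v = sqrt(2*E/m) = sqrt(2*3594/0.05) = 379.2 m/s

379.2 m/s


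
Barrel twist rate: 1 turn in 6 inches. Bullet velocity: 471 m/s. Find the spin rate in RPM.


twist_m = 6*0.0254 = 0.1524 m
spin = v/twist = 471/0.1524 = 3090.551 rev/s
RPM = spin*60 = 3090.551*60 ≈ 185433 RPM

185433 RPM


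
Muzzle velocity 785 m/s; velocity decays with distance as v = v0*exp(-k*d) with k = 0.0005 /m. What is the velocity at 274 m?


v = v0*exp(-k*d) = 785*exp(-0.0005*274) = 684.5 m/s

684.5 m/s


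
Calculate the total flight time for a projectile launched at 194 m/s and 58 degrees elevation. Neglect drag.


T = 2*v0*sin(theta)/g = 2*194*sin(58°)/9.81 = 33.54 s

33.54 s


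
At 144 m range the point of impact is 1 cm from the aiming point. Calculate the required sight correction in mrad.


1 mrad subtends 1 cm per 10 m of range, so adj = error_cm / (dist_m / 10) = 1 / (144/10) = 0.06944 mrad

0.06944 mrad


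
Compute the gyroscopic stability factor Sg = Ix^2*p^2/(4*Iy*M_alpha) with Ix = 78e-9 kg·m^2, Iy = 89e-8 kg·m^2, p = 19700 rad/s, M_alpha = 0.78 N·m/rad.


Sg = Ix^2 * p^2 / (4 * Iy * M_alpha) = (78e-9)^2 * 19700^2 / (4 * 89e-8 * 0.78) = 0.8503

0.8503


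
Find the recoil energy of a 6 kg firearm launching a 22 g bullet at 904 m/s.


v_r = m_p*v_p/m_gun = 0.022*904/6 = 3.31467 m/s, E_r = 0.5*m_gun*v_r^2 = 0.5*6*3.31467^2 = 32.96 J

32.96 J


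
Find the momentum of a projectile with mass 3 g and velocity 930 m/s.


p = m*v = 0.003*930 = 2.79 kg·m/s

2.79 kg·m/s


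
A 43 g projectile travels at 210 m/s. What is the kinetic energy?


E = 0.5*m*v^2 = 0.5*0.043*210^2 = 948.1 J

948.1 J


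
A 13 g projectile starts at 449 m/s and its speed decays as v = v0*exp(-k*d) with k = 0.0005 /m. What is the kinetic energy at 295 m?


v = v0*exp(-k*d) = 449*exp(-0.0005*295) = 387.425 m/s
E = 0.5*m*v^2 = 0.5*0.013*387.425^2 = 975.6 J

975.6 J


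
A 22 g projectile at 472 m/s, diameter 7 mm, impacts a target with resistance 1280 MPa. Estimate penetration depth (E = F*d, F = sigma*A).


A = pi*(d/2)^2 = pi*(7/2)^2 = 38.4845 mm^2
E = 0.5*m*v^2 = 0.5*0.022*472^2 = 2450.62 J
depth = E/(sigma*A) = 2450.62 J / (1280 MPa * 38.4845 mm^2) = 2450.62/(1280 * 38.4845) m = 0.0497486 m ≈ 49.75 mm

49.75 mm


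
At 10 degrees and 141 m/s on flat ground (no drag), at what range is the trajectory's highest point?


R = v0^2*sin(2*theta)/g = 141^2*sin(2*10°)/9.81 = 693.14 m
apex_dist = R/2 = 693.14/2 = 346.6 m

346.6 m


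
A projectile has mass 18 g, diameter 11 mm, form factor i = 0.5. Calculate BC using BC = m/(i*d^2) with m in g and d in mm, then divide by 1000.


BC = m/(i*d^2*1000) = 18/(0.5 * 11^2 * 1000) = 0.0002975

0.0002975


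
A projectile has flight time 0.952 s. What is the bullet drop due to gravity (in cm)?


drop = 0.5*g*t^2 = 0.5*9.81*0.952^2 = 4.44542 m ≈ 444.5 cm

444.5 cm


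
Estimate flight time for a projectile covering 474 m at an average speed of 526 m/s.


t = d/v = 474/526 = 0.9011 s

0.9011 s


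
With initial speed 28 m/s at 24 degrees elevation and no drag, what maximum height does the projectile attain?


H = (v0*sin(theta))^2 / (2g) = (28*sin(24°))^2 / (2*9.81) = 6.611 m

6.611 m


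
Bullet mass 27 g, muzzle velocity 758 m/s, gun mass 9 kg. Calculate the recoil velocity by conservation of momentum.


v_recoil = m_p * v_p / m_gun = 0.027 * 758 / 9 = 2.274 m/s

2.274 m/s


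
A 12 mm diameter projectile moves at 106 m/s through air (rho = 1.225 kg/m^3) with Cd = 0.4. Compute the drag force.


A = pi*(d/2)^2 = pi*(12/2000)^2 = 1.13097e-04 m^2
Fd = 0.5*Cd*rho*A*v^2 = 0.5*0.4*1.225*1.13097e-04*106^2 = 0.3113 N

0.3113 N


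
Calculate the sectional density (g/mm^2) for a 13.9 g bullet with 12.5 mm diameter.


SD = m/d^2 = 13.9/12.5^2 = 0.08896 g/mm^2

0.08896 g/mm^2


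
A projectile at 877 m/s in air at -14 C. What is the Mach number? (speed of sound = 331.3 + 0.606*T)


a = 331.3 + 0.606*(-14) = 322.816 m/s
M = v/a = 877/322.816 = 2.717

2.717


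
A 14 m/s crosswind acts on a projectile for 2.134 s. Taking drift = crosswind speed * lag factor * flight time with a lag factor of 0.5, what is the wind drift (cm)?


drift = v_wind * lag * t = 14 * 0.5 * 2.134 = 14.938 m ≈ 1494 cm

1494 cm


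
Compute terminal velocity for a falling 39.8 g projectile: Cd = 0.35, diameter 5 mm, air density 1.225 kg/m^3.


A = pi*(d/2)^2 = pi*(5/2000)^2 = 1.96350e-05 m^2
vt = sqrt(2mg/(Cd*rho*A)) = sqrt(2*0.0398*9.81/(0.35 * 1.225 * 1.96350e-05)) = 304.6 m/s

304.6 m/s


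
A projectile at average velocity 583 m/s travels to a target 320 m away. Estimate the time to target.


t = d/v = 320/583 = 0.5489 s

0.5489 s


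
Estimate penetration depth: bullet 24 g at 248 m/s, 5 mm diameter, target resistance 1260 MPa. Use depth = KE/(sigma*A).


A = pi*(d/2)^2 = pi*(5/2)^2 = 19.635 mm^2
E = 0.5*m*v^2 = 0.5*0.024*248^2 = 738.048 J
depth = E/(sigma*A) = 738.048 J / (1260 MPa * 19.635 mm^2) = 738.048/(1260 * 19.635) m = 0.0298321 m ≈ 29.83 mm

29.83 mm


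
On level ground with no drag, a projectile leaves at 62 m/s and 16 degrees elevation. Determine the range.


R = v0^2 * sin(2*theta) / g = 62^2 * sin(2*16°) / 9.81 = 207.6 m

207.6 m


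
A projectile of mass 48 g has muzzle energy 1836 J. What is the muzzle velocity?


v = sqrt(2*E/m) = sqrt(2*1836/0.048) = 276.6 m/s

276.6 m/s


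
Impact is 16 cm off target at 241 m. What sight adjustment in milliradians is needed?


1 mrad subtends 1 cm per 10 m of range, so adj = error_cm / (dist_m / 10) = 16 / (241/10) = 0.6639 mrad

0.6639 mrad


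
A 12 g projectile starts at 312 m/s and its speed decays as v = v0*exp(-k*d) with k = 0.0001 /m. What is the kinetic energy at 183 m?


v = v0*exp(-k*d) = 312*exp(-0.0001*183) = 306.342 m/s
E = 0.5*m*v^2 = 0.5*0.012*306.342^2 = 563.1 J

563.1 J


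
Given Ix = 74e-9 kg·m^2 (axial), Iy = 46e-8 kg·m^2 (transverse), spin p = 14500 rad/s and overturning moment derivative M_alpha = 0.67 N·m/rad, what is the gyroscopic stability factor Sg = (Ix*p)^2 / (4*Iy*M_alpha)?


Sg = Ix^2 * p^2 / (4 * Iy * M_alpha) = (74e-9)^2 * 14500^2 / (4 * 46e-8 * 0.67) = 0.9339

0.9339


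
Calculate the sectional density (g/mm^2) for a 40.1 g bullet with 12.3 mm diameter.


SD = m/d^2 = 40.1/12.3^2 = 0.2651 g/mm^2

0.2651 g/mm^2


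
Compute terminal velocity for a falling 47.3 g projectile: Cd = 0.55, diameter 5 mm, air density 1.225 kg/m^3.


A = pi*(d/2)^2 = pi*(5/2000)^2 = 1.96350e-05 m^2
vt = sqrt(2mg/(Cd*rho*A)) = sqrt(2*0.0473*9.81/(0.55 * 1.225 * 1.96350e-05)) = 264.9 m/s

264.9 m/s


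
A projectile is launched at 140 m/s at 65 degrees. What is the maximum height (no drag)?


H = (v0*sin(theta))^2 / (2g) = (140*sin(65°))^2 / (2*9.81) = 820.6 m

820.6 m


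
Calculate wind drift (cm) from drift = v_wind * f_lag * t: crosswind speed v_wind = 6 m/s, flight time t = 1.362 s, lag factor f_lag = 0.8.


drift = v_wind * lag * t = 6 * 0.8 * 1.362 = 6.5376 m ≈ 653.8 cm

653.8 cm


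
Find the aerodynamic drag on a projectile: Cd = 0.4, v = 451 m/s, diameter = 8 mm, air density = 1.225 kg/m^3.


A = pi*(d/2)^2 = pi*(8/2000)^2 = 5.02655e-05 m^2
Fd = 0.5*Cd*rho*A*v^2 = 0.5*0.4*1.225*5.02655e-05*451^2 = 2.505 N

2.505 N


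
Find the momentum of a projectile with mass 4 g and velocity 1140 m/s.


p = m*v = 0.004*1140 = 4.56 kg·m/s

4.56 kg·m/s


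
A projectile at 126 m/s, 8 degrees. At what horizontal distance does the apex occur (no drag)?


R = v0^2*sin(2*theta)/g = 126^2*sin(2*8°)/9.81 = 446.077 m
apex_dist = R/2 = 446.077/2 = 223 m

223 m


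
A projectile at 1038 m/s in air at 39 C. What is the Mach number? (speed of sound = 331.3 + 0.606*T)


a = 331.3 + 0.606*(39) = 354.934 m/s
M = v/a = 1038/354.934 = 2.924

2.924


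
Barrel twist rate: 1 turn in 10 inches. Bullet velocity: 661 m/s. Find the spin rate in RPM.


twist_m = 10*0.0254 = 0.254 m
spin = v/twist = 661/0.254 = 2602.362 rev/s
RPM = spin*60 = 2602.362*60 ≈ 156142 RPM

156142 RPM


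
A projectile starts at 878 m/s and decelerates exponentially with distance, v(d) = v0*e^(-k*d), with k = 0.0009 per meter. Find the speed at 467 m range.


v = v0*exp(-k*d) = 878*exp(-0.0009*467) = 576.7 m/s

576.7 m/s


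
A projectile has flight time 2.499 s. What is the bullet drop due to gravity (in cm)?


drop = 0.5*g*t^2 = 0.5*9.81*2.499^2 = 30.6317 m ≈ 3063 cm

3063 cm


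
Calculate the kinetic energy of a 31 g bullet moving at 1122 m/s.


E = 0.5*m*v^2 = 0.5*0.031*1122^2 = 19513 J

19513 J


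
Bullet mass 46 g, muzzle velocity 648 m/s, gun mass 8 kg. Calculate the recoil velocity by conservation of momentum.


v_recoil = m_p * v_p / m_gun = 0.046 * 648 / 8 = 3.726 m/s

3.726 m/s


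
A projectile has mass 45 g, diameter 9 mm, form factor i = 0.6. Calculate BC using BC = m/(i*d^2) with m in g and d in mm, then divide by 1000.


BC = m/(i*d^2*1000) = 45/(0.6 * 9^2 * 1000) = 0.0009259

0.0009259


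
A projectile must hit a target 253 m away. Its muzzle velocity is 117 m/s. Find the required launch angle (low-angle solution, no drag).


sin(2*theta) = R*g/v0^2 = 253*9.81/117^2 = 0.181308, theta = arcsin(0.181308)/2 = 5.223°

5.223 degrees


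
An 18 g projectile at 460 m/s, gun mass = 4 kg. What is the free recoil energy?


v_r = m_p*v_p/m_gun = 0.018*460/4 = 2.07 m/s, E_r = 0.5*m_gun*v_r^2 = 0.5*4*2.07^2 = 8.57 J

8.57 J


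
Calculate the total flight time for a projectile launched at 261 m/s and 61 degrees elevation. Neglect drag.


T = 2*v0*sin(theta)/g = 2*261*sin(61°)/9.81 = 46.54 s

46.54 s


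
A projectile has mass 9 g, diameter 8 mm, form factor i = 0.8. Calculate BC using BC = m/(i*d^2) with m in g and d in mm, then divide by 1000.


BC = m/(i*d^2*1000) = 9/(0.8 * 8^2 * 1000) = 0.0001758

0.0001758


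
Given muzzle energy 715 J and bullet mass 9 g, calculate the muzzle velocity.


v = sqrt(2*E/m) = sqrt(2*715/0.009) = 398.6 m/s

398.6 m/s


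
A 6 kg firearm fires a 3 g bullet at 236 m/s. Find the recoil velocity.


v_recoil = m_p * v_p / m_gun = 0.003 * 236 / 6 = 0.118 m/s

0.118 m/s


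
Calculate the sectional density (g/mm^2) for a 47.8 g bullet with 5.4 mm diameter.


SD = m/d^2 = 47.8/5.4^2 = 1.639 g/mm^2

1.639 g/mm^2


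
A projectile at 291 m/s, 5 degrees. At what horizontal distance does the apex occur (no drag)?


R = v0^2*sin(2*theta)/g = 291^2*sin(2*5°)/9.81 = 1498.95 m
apex_dist = R/2 = 1498.95/2 = 749.5 m

749.5 m


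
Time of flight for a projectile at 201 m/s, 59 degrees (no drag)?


T = 2*v0*sin(theta)/g = 2*201*sin(59°)/9.81 = 35.13 s

35.13 s


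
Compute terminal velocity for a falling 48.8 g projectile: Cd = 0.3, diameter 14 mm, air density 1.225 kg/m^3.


A = pi*(d/2)^2 = pi*(14/2000)^2 = 1.53938e-04 m^2
vt = sqrt(2mg/(Cd*rho*A)) = sqrt(2*0.0488*9.81/(0.3 * 1.225 * 1.53938e-04)) = 130.1 m/s

130.1 m/s


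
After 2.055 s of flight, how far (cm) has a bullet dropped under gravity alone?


drop = 0.5*g*t^2 = 0.5*9.81*2.055^2 = 20.7139 m ≈ 2071 cm

2071 cm


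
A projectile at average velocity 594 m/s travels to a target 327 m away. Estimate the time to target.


t = d/v = 327/594 = 0.5505 s

0.5505 s


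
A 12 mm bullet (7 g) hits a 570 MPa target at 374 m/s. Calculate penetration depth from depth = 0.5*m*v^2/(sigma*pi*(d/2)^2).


A = pi*(d/2)^2 = pi*(12/2)^2 = 113.097 mm^2
E = 0.5*m*v^2 = 0.5*0.007*374^2 = 489.566 J
depth = E/(sigma*A) = 489.566 J / (570 MPa * 113.097 mm^2) = 489.566/(570 * 113.097) m = 0.00759423 m ≈ 7.594 mm

7.594 mm


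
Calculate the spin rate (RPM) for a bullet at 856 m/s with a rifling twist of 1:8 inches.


twist_m = 8*0.0254 = 0.2032 m
spin = v/twist = 856/0.2032 = 4212.598 rev/s
RPM = spin*60 = 4212.598*60 ≈ 252756 RPM

252756 RPM


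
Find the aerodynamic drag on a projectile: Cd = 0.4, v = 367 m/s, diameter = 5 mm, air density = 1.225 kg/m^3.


A = pi*(d/2)^2 = pi*(5/2000)^2 = 1.96350e-05 m^2
Fd = 0.5*Cd*rho*A*v^2 = 0.5*0.4*1.225*1.96350e-05*367^2 = 0.6479 N

0.6479 N


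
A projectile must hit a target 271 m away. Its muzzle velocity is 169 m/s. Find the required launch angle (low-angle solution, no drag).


sin(2*theta) = R*g/v0^2 = 271*9.81/169^2 = 0.0930818, theta = arcsin(0.0930818)/2 = 2.67°

2.67 degrees


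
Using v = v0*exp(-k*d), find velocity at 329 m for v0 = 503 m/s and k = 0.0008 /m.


v = v0*exp(-k*d) = 503*exp(-0.0008*329) = 386.6 m/s

386.6 m/s


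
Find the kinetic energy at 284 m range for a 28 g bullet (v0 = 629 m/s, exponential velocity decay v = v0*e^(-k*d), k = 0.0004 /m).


v = v0*exp(-k*d) = 629*exp(-0.0004*284) = 561.455 m/s
E = 0.5*m*v^2 = 0.5*0.028*561.455^2 = 4413 J

4413 J


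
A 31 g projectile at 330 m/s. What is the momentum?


p = m*v = 0.031*330 = 10.23 kg·m/s

10.23 kg·m/s


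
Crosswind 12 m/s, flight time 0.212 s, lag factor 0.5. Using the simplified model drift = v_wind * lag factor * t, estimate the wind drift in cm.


drift = v_wind * lag * t = 12 * 0.5 * 0.212 = 1.272 m ≈ 127.2 cm

127.2 cm


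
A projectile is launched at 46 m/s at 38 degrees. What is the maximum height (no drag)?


H = (v0*sin(theta))^2 / (2g) = (46*sin(38°))^2 / (2*9.81) = 40.88 m

40.88 m


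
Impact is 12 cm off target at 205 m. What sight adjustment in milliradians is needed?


1 mrad subtends 1 cm per 10 m of range, so adj = error_cm / (dist_m / 10) = 12 / (205/10) = 0.5854 mrad

0.5854 mrad


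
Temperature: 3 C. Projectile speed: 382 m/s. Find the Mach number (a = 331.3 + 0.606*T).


a = 331.3 + 0.606*(3) = 333.118 m/s
M = v/a = 382/333.118 = 1.147

1.147


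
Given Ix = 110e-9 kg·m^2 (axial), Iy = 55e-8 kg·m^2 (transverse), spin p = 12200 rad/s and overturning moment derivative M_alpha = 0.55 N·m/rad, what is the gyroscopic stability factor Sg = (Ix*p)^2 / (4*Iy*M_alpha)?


Sg = Ix^2 * p^2 / (4 * Iy * M_alpha) = (110e-9)^2 * 12200^2 / (4 * 55e-8 * 0.55) = 1.488

1.488


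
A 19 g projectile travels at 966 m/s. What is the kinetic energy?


E = 0.5*m*v^2 = 0.5*0.019*966^2 = 8865 J

8865 J
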